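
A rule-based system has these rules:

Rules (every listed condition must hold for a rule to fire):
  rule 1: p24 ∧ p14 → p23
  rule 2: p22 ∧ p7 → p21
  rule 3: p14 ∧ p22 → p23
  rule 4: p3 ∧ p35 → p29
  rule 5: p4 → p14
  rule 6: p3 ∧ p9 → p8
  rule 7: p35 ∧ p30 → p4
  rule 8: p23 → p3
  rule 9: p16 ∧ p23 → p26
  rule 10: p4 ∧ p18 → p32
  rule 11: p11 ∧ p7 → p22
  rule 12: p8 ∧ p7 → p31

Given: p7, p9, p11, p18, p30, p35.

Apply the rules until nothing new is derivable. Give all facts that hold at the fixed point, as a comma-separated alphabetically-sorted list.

Round 1: rule 7 [p35 ∧ p30 → p4]; rule 11 [p11 ∧ p7 → p22]. Adds p4, p22.
Round 2: rule 2 [p22 ∧ p7 → p21]; rule 5 [p4 → p14]; rule 10 [p4 ∧ p18 → p32]. Adds p21, p14, p32.
Round 3: rule 3 [p14 ∧ p22 → p23]. Adds p23.
Round 4: rule 8 [p23 → p3]. Adds p3.
Round 5: rule 4 [p3 ∧ p35 → p29]; rule 6 [p3 ∧ p9 → p8]. Adds p29, p8.
Round 6: rule 12 [p8 ∧ p7 → p31]. Adds p31.

p11, p14, p18, p21, p22, p23, p29, p3, p30, p31, p32, p35, p4, p7, p8, p9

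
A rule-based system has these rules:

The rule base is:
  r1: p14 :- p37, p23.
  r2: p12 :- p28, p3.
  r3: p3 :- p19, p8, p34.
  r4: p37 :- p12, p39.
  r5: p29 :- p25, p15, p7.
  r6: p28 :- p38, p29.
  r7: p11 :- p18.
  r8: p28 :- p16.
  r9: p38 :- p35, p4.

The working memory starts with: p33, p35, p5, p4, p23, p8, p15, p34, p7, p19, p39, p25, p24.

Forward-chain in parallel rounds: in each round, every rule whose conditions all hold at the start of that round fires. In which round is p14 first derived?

5

Round 1: r3 [p3 :- p19, p8, p34.]; r5 [p29 :- p25, p15, p7.]; r9 [p38 :- p35, p4.]. Adds p3, p29, p38.
Round 2: r6 [p28 :- p38, p29.]. Adds p28.
Round 3: r2 [p12 :- p28, p3.]. Adds p12.
Round 4: r4 [p37 :- p12, p39.]. Adds p37.
Round 5: r1 [p14 :- p37, p23.]. Adds p14.
p14 first appears in round 5.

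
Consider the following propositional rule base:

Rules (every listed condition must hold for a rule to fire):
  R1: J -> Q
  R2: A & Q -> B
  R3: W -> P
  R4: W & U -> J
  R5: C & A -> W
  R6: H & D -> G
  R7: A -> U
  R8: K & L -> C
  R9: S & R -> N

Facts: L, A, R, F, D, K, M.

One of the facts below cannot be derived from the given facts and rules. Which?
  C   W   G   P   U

[1] R7 [A -> U]; R8 [K & L -> C]. ⇒ new: U, C.
[2] R5 [C & A -> W]. ⇒ new: W.
[3] R3 [W -> P]; R4 [W & U -> J]. ⇒ new: P, J.
[4] R1 [J -> Q]. ⇒ new: Q.
[5] R2 [A & Q -> B]. ⇒ new: B.
Derived: W (round 2), P (round 3), C (round 1), U (round 1). G never appears in any round.

G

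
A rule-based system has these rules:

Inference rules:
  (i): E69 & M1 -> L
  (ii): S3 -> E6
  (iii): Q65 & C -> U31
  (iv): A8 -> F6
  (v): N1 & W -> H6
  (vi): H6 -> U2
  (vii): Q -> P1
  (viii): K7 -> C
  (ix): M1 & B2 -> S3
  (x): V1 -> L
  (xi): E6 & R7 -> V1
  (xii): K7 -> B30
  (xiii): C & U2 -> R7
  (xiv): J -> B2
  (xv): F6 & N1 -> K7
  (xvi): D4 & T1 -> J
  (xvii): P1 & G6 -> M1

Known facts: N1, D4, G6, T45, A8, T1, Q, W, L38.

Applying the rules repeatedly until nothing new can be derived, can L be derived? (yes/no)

Round 1 — (iv), (v), (vii), (xvi), derive F6, H6, P1, J.
Round 2 — (vi), (xiv), (xv), (xvii), derive U2, B2, K7, M1.
Round 3 — (viii), (ix), (xii), derive C, S3, B30.
Round 4 — (ii), (xiii), derive E6, R7.
Round 5 — (xi), derive V1.
Round 6 — (x), derive L.
L appears in round 6, so it is derivable.

yes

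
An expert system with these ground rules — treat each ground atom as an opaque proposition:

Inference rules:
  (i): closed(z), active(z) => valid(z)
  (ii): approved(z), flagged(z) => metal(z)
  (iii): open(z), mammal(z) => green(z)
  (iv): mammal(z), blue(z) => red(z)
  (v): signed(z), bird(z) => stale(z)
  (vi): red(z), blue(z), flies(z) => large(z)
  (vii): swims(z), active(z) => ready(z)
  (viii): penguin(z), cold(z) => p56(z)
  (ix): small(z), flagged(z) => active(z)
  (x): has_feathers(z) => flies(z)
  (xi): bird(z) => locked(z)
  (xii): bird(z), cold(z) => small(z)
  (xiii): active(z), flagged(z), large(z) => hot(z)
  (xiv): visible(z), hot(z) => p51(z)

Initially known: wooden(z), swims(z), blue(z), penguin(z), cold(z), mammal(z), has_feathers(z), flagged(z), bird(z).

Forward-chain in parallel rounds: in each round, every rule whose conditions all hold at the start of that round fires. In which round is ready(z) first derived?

Round 1 fires (iv), (viii), (x), (xi), (xii), giving red(z), p56(z), flies(z), locked(z), small(z).
Round 2 fires (vi), (ix), giving large(z), active(z).
Round 3 fires (vii), (xiii), giving ready(z), hot(z).
ready(z) first appears in round 3.

3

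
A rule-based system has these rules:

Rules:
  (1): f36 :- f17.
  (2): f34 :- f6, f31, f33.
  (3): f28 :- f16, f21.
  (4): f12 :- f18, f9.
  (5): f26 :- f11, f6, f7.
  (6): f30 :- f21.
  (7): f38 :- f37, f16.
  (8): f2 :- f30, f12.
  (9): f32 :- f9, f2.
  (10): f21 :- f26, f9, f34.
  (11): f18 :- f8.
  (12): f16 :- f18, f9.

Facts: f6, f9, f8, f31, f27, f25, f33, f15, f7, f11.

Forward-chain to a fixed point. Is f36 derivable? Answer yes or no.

no

Round 1 fires (2), (5), (11), giving f34, f26, f18.
Round 2 fires (4), (10), (12), giving f12, f21, f16.
Round 3 fires (3), (6), giving f28, f30.
Round 4 fires (8), giving f2.
Round 5 fires (9), giving f32.
Fixed point reached. f36 is concluded only by (1); (1) needs f17 (never derived).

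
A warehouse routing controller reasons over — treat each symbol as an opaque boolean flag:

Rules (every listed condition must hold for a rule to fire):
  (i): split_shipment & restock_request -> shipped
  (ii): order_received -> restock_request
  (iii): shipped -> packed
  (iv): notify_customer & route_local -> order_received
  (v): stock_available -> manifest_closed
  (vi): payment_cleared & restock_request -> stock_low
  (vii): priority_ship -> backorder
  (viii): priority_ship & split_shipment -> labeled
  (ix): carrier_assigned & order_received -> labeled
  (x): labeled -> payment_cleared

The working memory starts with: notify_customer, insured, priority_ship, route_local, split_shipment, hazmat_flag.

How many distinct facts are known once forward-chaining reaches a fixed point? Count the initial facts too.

[1] (iv) [notify_customer & route_local -> order_received]; (vii) [priority_ship -> backorder]; (viii) [priority_ship & split_shipment -> labeled]. ⇒ new: order_received, backorder, labeled.
[2] (ii) [order_received -> restock_request]; (x) [labeled -> payment_cleared]. ⇒ new: restock_request, payment_cleared.
[3] (i) [split_shipment & restock_request -> shipped]; (vi) [payment_cleared & restock_request -> stock_low]. ⇒ new: shipped, stock_low.
[4] (iii) [shipped -> packed]. ⇒ new: packed.
Closure: {backorder, hazmat_flag, insured, labeled, notify_customer, order_received, packed, payment_cleared, priority_ship, restock_request, route_local, shipped, split_shipment, stock_low} — 14 facts.

14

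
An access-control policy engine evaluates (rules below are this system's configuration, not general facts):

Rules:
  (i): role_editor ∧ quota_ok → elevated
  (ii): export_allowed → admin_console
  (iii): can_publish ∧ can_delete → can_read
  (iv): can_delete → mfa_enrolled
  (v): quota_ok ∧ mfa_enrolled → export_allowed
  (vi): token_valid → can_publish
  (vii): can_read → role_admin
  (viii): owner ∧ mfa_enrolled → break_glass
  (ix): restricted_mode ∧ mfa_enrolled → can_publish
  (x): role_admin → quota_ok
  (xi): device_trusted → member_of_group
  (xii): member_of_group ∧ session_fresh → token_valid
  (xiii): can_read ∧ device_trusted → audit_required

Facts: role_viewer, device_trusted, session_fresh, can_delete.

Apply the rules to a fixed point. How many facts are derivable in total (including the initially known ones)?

[1] (iv) [can_delete → mfa_enrolled]; (xi) [device_trusted → member_of_group]. ⇒ new: mfa_enrolled, member_of_group.
[2] (xii) [member_of_group ∧ session_fresh → token_valid]. ⇒ new: token_valid.
[3] (vi) [token_valid → can_publish]. ⇒ new: can_publish.
[4] (iii) [can_publish ∧ can_delete → can_read]. ⇒ new: can_read.
[5] (vii) [can_read → role_admin]; (xiii) [can_read ∧ device_trusted → audit_required]. ⇒ new: role_admin, audit_required.
[6] (x) [role_admin → quota_ok]. ⇒ new: quota_ok.
[7] (v) [quota_ok ∧ mfa_enrolled → export_allowed]. ⇒ new: export_allowed.
[8] (ii) [export_allowed → admin_console]. ⇒ new: admin_console.
Closure: {admin_console, audit_required, can_delete, can_publish, can_read, device_trusted, export_allowed, member_of_group, mfa_enrolled, quota_ok, role_admin, role_viewer, session_fresh, token_valid} — 14 facts.

14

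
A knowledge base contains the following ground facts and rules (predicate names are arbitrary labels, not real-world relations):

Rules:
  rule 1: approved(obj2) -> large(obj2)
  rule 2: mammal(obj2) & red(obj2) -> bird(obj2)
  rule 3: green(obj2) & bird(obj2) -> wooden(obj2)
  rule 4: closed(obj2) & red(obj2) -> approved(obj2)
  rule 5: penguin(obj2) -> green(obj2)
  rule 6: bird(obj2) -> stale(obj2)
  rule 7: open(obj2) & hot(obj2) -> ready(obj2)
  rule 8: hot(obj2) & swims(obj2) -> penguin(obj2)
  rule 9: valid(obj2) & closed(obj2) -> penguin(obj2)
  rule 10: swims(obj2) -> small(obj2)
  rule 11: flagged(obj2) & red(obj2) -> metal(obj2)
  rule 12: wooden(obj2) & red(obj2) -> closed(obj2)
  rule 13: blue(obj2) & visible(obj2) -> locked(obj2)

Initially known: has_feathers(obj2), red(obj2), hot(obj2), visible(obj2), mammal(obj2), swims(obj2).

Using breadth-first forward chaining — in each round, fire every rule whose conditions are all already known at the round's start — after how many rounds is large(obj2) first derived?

[1] rule 2 [mammal(obj2) & red(obj2) -> bird(obj2)]; rule 8 [hot(obj2) & swims(obj2) -> penguin(obj2)]; rule 10 [swims(obj2) -> small(obj2)]. ⇒ new: bird(obj2), penguin(obj2), small(obj2).
[2] rule 5 [penguin(obj2) -> green(obj2)]; rule 6 [bird(obj2) -> stale(obj2)]. ⇒ new: green(obj2), stale(obj2).
[3] rule 3 [green(obj2) & bird(obj2) -> wooden(obj2)]. ⇒ new: wooden(obj2).
[4] rule 12 [wooden(obj2) & red(obj2) -> closed(obj2)]. ⇒ new: closed(obj2).
[5] rule 4 [closed(obj2) & red(obj2) -> approved(obj2)]. ⇒ new: approved(obj2).
[6] rule 1 [approved(obj2) -> large(obj2)]. ⇒ new: large(obj2).
large(obj2) first appears in round 6.

6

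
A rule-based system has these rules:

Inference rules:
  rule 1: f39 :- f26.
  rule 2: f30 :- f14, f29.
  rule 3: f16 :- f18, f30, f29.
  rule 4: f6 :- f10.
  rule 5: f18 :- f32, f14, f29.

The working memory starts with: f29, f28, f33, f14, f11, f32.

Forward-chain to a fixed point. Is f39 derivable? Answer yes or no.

Round 1 — rule 2, rule 5, derive f30, f18.
Round 2 — rule 3, derive f16.
Fixed point reached. f39 is concluded only by rule 1; rule 1 needs f26 (never derived).

no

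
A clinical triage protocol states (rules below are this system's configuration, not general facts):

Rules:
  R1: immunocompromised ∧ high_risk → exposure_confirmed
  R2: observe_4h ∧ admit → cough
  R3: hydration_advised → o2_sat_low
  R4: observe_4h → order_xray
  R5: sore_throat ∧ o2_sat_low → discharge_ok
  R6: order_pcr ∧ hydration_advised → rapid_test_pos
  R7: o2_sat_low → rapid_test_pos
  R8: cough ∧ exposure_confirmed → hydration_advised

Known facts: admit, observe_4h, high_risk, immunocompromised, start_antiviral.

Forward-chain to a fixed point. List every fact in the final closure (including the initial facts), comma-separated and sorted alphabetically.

Round 1: R1 [immunocompromised ∧ high_risk → exposure_confirmed]; R2 [observe_4h ∧ admit → cough]; R4 [observe_4h → order_xray]. Adds exposure_confirmed, cough, order_xray.
Round 2: R8 [cough ∧ exposure_confirmed → hydration_advised]. Adds hydration_advised.
Round 3: R3 [hydration_advised → o2_sat_low]. Adds o2_sat_low.
Round 4: R7 [o2_sat_low → rapid_test_pos]. Adds rapid_test_pos.

admit, cough, exposure_confirmed, high_risk, hydration_advised, immunocompromised, o2_sat_low, observe_4h, order_xray, rapid_test_pos, start_antiviral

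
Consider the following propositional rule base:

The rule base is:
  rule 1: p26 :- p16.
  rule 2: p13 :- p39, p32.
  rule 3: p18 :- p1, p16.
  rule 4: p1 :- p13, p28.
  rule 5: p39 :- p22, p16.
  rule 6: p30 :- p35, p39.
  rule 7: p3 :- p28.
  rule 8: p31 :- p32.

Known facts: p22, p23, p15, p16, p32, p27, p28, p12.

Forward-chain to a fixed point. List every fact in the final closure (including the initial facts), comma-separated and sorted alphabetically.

[1] rule 1 [p26 :- p16.]; rule 5 [p39 :- p22, p16.]; rule 7 [p3 :- p28.]; rule 8 [p31 :- p32.]. ⇒ new: p26, p39, p3, p31.
[2] rule 2 [p13 :- p39, p32.]. ⇒ new: p13.
[3] rule 4 [p1 :- p13, p28.]. ⇒ new: p1.
[4] rule 3 [p18 :- p1, p16.]. ⇒ new: p18.

p1, p12, p13, p15, p16, p18, p22, p23, p26, p27, p28, p3, p31, p32, p39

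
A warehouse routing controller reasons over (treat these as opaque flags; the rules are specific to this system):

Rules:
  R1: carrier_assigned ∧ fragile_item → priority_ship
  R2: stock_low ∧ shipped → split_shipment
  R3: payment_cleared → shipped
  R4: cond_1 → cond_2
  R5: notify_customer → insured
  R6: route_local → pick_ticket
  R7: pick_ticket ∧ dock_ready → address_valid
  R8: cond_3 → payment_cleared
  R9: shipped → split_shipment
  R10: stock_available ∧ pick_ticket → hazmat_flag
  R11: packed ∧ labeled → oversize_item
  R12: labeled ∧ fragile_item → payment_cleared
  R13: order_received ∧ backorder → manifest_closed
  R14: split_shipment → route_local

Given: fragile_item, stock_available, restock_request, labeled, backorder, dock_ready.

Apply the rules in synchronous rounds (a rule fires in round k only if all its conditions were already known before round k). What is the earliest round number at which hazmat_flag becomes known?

[1] R12 [labeled ∧ fragile_item → payment_cleared]. ⇒ new: payment_cleared.
[2] R3 [payment_cleared → shipped]. ⇒ new: shipped.
[3] R9 [shipped → split_shipment]. ⇒ new: split_shipment.
[4] R14 [split_shipment → route_local]. ⇒ new: route_local.
[5] R6 [route_local → pick_ticket]. ⇒ new: pick_ticket.
[6] R7 [pick_ticket ∧ dock_ready → address_valid]; R10 [stock_available ∧ pick_ticket → hazmat_flag]. ⇒ new: address_valid, hazmat_flag.
hazmat_flag first appears in round 6.

6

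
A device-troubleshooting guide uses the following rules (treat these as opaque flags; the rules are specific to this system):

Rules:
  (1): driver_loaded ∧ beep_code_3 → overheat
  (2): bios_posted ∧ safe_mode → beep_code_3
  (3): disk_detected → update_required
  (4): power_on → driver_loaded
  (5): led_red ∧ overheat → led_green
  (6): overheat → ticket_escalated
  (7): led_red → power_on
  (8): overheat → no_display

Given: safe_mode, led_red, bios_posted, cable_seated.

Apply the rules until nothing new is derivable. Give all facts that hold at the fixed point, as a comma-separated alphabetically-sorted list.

Round 1 fires (2), (7), giving beep_code_3, power_on.
Round 2 fires (4), giving driver_loaded.
Round 3 fires (1), giving overheat.
Round 4 fires (5), (6), (8), giving led_green, ticket_escalated, no_display.

beep_code_3, bios_posted, cable_seated, driver_loaded, led_green, led_red, no_display, overheat, power_on, safe_mode, ticket_escalated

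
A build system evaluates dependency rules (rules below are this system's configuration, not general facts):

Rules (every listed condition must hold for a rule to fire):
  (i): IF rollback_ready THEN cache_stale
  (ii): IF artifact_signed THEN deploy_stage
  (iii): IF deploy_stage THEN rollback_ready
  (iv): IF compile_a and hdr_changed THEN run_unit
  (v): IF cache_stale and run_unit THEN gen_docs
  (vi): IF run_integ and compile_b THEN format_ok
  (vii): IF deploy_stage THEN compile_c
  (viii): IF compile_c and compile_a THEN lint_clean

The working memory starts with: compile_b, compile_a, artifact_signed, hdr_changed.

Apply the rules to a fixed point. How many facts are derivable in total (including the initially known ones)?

Round 1: (ii) [IF artifact_signed THEN deploy_stage]; (iv) [IF compile_a and hdr_changed THEN run_unit]. Adds deploy_stage, run_unit.
Round 2: (iii) [IF deploy_stage THEN rollback_ready]; (vii) [IF deploy_stage THEN compile_c]. Adds rollback_ready, compile_c.
Round 3: (i) [IF rollback_ready THEN cache_stale]; (viii) [IF compile_c and compile_a THEN lint_clean]. Adds cache_stale, lint_clean.
Round 4: (v) [IF cache_stale and run_unit THEN gen_docs]. Adds gen_docs.
Closure: {artifact_signed, cache_stale, compile_a, compile_b, compile_c, deploy_stage, gen_docs, hdr_changed, lint_clean, rollback_ready, run_unit} — 11 facts.

11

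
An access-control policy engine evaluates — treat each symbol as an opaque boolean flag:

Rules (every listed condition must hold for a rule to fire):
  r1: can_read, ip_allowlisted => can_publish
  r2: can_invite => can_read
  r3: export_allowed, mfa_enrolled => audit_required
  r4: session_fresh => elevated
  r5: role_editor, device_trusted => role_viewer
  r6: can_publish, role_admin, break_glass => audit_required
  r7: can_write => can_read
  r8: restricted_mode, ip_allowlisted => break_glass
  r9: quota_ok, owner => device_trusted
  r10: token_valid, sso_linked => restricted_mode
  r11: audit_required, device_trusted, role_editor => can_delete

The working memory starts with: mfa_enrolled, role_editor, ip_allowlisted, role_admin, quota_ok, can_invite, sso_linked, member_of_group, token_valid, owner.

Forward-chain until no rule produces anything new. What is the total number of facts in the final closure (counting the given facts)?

Round 1: r2 [can_invite => can_read]; r9 [quota_ok, owner => device_trusted]; r10 [token_valid, sso_linked => restricted_mode]. Adds can_read, device_trusted, restricted_mode.
Round 2: r1 [can_read, ip_allowlisted => can_publish]; r5 [role_editor, device_trusted => role_viewer]; r8 [restricted_mode, ip_allowlisted => break_glass]. Adds can_publish, role_viewer, break_glass.
Round 3: r6 [can_publish, role_admin, break_glass => audit_required]. Adds audit_required.
Round 4: r11 [audit_required, device_trusted, role_editor => can_delete]. Adds can_delete.
Closure: {audit_required, break_glass, can_delete, can_invite, can_publish, can_read, device_trusted, ip_allowlisted, member_of_group, mfa_enrolled, owner, quota_ok, restricted_mode, role_admin, role_editor, role_viewer, sso_linked, token_valid} — 18 facts.

18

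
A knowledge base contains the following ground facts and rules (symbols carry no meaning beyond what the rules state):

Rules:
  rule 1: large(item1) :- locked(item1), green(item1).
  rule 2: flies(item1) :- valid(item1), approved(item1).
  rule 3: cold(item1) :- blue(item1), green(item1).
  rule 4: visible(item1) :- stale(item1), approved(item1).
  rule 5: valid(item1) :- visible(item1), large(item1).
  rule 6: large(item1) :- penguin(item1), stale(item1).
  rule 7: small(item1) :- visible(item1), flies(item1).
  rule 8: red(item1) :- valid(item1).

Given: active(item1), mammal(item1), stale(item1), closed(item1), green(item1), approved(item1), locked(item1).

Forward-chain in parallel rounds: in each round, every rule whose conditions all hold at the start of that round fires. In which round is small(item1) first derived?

Round 1 — rule 1, rule 4, derive large(item1), visible(item1).
Round 2 — rule 5, derive valid(item1).
Round 3 — rule 2, rule 8, derive flies(item1), red(item1).
Round 4 — rule 7, derive small(item1).
small(item1) first appears in round 4.

4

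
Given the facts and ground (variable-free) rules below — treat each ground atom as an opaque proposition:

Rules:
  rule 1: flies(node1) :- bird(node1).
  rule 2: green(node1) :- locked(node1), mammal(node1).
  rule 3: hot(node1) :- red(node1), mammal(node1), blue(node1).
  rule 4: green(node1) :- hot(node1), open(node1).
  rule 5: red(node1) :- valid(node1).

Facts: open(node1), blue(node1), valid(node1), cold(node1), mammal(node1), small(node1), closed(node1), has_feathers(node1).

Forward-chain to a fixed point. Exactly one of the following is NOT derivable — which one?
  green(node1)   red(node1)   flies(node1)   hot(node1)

Round 1: rule 5 [red(node1) :- valid(node1).]. Adds red(node1).
Round 2: rule 3 [hot(node1) :- red(node1), mammal(node1), blue(node1).]. Adds hot(node1).
Round 3: rule 4 [green(node1) :- hot(node1), open(node1).]. Adds green(node1).
Derived: green(node1) (round 3), hot(node1) (round 2), red(node1) (round 1). flies(node1) never appears in any round.

flies(node1)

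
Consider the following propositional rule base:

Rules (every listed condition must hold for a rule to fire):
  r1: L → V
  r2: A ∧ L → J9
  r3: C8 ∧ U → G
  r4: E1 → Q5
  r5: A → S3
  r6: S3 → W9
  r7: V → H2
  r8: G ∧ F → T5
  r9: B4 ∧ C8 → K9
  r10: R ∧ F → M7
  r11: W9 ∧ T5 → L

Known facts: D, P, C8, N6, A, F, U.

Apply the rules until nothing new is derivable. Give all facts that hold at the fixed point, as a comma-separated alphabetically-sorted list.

Round 1: r3 [C8 ∧ U → G]; r5 [A → S3]. New: G, S3.
Round 2: r6 [S3 → W9]; r8 [G ∧ F → T5]. New: W9, T5.
Round 3: r11 [W9 ∧ T5 → L]. New: L.
Round 4: r1 [L → V]; r2 [A ∧ L → J9]. New: V, J9.
Round 5: r7 [V → H2]. New: H2.

A, C8, D, F, G, H2, J9, L, N6, P, S3, T5, U, V, W9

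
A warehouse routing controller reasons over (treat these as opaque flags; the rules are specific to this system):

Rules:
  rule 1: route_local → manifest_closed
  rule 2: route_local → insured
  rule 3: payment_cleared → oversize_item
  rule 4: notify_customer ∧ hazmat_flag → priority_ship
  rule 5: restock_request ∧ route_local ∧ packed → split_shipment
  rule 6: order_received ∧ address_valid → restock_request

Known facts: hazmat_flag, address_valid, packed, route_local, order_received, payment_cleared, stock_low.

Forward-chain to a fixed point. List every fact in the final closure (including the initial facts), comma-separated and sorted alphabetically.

Round 1: rule 1 [route_local → manifest_closed]; rule 2 [route_local → insured]; rule 3 [payment_cleared → oversize_item]; rule 6 [order_received ∧ address_valid → restock_request]. Adds manifest_closed, insured, oversize_item, restock_request.
Round 2: rule 5 [restock_request ∧ route_local ∧ packed → split_shipment]. Adds split_shipment.

address_valid, hazmat_flag, insured, manifest_closed, order_received, oversize_item, packed, payment_cleared, restock_request, route_local, split_shipment, stock_low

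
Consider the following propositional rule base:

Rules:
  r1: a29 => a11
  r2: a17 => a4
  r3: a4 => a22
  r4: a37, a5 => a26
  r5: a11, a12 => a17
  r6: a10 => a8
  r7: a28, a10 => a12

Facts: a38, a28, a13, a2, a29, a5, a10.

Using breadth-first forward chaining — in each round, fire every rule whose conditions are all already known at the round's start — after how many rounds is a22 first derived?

Round 1: r1 [a29 => a11]; r6 [a10 => a8]; r7 [a28, a10 => a12]. Adds a11, a8, a12.
Round 2: r5 [a11, a12 => a17]. Adds a17.
Round 3: r2 [a17 => a4]. Adds a4.
Round 4: r3 [a4 => a22]. Adds a22.
a22 first appears in round 4.

4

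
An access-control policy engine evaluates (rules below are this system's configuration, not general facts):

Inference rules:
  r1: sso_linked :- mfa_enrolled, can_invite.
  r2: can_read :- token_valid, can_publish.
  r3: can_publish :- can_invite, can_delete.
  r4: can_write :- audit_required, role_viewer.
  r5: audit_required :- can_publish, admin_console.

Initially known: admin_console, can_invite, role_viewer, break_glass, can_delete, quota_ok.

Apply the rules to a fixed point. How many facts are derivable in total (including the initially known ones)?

9

[1] r3 [can_publish :- can_invite, can_delete.]. ⇒ new: can_publish.
[2] r5 [audit_required :- can_publish, admin_console.]. ⇒ new: audit_required.
[3] r4 [can_write :- audit_required, role_viewer.]. ⇒ new: can_write.
Closure: {admin_console, audit_required, break_glass, can_delete, can_invite, can_publish, can_write, quota_ok, role_viewer} — 9 facts.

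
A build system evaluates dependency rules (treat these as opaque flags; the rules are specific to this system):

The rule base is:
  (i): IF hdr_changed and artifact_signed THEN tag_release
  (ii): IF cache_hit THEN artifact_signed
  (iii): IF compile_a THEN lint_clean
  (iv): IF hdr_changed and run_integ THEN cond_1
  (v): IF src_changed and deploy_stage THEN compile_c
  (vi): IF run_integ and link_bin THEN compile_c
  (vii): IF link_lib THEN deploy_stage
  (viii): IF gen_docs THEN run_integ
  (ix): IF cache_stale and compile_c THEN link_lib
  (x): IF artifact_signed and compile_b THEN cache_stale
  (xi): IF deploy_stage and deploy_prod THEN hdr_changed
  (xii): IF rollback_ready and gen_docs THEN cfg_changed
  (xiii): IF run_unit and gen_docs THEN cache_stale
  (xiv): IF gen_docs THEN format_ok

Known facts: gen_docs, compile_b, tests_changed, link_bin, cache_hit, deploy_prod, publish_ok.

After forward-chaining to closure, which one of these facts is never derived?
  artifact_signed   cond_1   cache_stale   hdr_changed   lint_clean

Round 1 — (ii), (viii), (xiv), derive artifact_signed, run_integ, format_ok.
Round 2 — (vi), (x), derive compile_c, cache_stale.
Round 3 — (ix), derive link_lib.
Round 4 — (vii), derive deploy_stage.
Round 5 — (xi), derive hdr_changed.
Round 6 — (i), (iv), derive tag_release, cond_1.
Derived: hdr_changed (round 5), cond_1 (round 6), artifact_signed (round 1), cache_stale (round 2). lint_clean never appears in any round.

lint_clean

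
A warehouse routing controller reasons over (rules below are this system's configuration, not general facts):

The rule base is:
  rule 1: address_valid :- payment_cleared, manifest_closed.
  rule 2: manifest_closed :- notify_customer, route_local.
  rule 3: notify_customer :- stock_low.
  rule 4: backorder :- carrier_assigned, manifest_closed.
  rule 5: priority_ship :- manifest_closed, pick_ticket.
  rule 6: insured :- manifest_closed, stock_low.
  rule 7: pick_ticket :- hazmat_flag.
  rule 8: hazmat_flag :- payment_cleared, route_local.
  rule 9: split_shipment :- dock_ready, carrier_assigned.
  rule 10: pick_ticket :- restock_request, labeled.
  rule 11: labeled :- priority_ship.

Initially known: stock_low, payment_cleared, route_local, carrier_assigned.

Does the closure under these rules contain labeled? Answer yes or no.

Round 1 fires rule 3, rule 8, giving notify_customer, hazmat_flag.
Round 2 fires rule 2, rule 7, giving manifest_closed, pick_ticket.
Round 3 fires rule 1, rule 4, rule 5, rule 6, giving address_valid, backorder, priority_ship, insured.
Round 4 fires rule 11, giving labeled.
labeled appears in round 4, so it is derivable.

yes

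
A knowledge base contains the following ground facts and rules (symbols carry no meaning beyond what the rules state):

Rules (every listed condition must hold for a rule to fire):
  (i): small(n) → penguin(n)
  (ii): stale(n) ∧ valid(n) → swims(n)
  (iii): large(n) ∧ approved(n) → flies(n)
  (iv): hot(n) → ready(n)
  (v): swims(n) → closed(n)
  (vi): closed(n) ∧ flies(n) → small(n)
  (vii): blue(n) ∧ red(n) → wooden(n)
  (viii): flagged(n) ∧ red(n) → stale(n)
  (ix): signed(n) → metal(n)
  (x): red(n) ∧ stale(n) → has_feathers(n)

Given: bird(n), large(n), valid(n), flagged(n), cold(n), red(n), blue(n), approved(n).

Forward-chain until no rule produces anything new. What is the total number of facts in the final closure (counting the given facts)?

16

[1] (iii) [large(n) ∧ approved(n) → flies(n)]; (vii) [blue(n) ∧ red(n) → wooden(n)]; (viii) [flagged(n) ∧ red(n) → stale(n)]. ⇒ new: flies(n), wooden(n), stale(n).
[2] (ii) [stale(n) ∧ valid(n) → swims(n)]; (x) [red(n) ∧ stale(n) → has_feathers(n)]. ⇒ new: swims(n), has_feathers(n).
[3] (v) [swims(n) → closed(n)]. ⇒ new: closed(n).
[4] (vi) [closed(n) ∧ flies(n) → small(n)]. ⇒ new: small(n).
[5] (i) [small(n) → penguin(n)]. ⇒ new: penguin(n).
Closure: {approved(n), bird(n), blue(n), closed(n), cold(n), flagged(n), flies(n), has_feathers(n), large(n), penguin(n), red(n), small(n), stale(n), swims(n), valid(n), wooden(n)} — 16 facts.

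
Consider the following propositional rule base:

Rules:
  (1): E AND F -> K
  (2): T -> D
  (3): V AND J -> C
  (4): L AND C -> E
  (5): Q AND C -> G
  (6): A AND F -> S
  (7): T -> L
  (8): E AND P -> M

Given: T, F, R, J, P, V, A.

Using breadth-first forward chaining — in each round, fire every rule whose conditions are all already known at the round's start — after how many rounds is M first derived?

3

[1] (2) [T -> D]; (3) [V AND J -> C]; (6) [A AND F -> S]; (7) [T -> L]. ⇒ new: D, C, S, L.
[2] (4) [L AND C -> E]. ⇒ new: E.
[3] (1) [E AND F -> K]; (8) [E AND P -> M]. ⇒ new: K, M.
M first appears in round 3.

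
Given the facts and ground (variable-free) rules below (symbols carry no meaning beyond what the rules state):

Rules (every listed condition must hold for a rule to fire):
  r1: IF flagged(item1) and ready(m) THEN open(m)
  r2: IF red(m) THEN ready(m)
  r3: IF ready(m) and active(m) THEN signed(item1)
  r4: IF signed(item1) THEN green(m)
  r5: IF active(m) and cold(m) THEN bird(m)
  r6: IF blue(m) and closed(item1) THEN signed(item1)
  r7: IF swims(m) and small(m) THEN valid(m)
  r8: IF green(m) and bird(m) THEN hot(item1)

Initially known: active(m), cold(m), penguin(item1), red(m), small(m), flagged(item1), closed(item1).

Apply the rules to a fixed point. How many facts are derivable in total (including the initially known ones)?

13

Round 1 — r2, r5, derive ready(m), bird(m).
Round 2 — r1, r3, derive open(m), signed(item1).
Round 3 — r4, derive green(m).
Round 4 — r8, derive hot(item1).
Closure: {active(m), bird(m), closed(item1), cold(m), flagged(item1), green(m), hot(item1), open(m), penguin(item1), ready(m), red(m), signed(item1), small(m)} — 13 facts.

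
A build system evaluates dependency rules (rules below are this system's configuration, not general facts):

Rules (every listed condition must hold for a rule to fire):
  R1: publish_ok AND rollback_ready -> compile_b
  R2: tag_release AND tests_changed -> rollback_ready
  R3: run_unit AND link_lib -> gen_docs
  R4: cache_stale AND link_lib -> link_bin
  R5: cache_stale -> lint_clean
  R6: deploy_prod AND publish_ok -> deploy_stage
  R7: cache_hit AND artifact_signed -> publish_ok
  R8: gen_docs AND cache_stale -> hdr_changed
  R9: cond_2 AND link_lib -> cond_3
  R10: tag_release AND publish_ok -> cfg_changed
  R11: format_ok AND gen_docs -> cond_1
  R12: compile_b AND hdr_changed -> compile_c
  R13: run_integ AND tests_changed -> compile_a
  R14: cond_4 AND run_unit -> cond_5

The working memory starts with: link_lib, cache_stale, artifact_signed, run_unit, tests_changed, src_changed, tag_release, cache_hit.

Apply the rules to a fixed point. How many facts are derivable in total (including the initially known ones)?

Round 1: R2 [tag_release AND tests_changed -> rollback_ready]; R3 [run_unit AND link_lib -> gen_docs]; R4 [cache_stale AND link_lib -> link_bin]; R5 [cache_stale -> lint_clean]; R7 [cache_hit AND artifact_signed -> publish_ok]. Adds rollback_ready, gen_docs, link_bin, lint_clean, publish_ok.
Round 2: R1 [publish_ok AND rollback_ready -> compile_b]; R8 [gen_docs AND cache_stale -> hdr_changed]; R10 [tag_release AND publish_ok -> cfg_changed]. Adds compile_b, hdr_changed, cfg_changed.
Round 3: R12 [compile_b AND hdr_changed -> compile_c]. Adds compile_c.
Closure: {artifact_signed, cache_hit, cache_stale, cfg_changed, compile_b, compile_c, gen_docs, hdr_changed, link_bin, link_lib, lint_clean, publish_ok, rollback_ready, run_unit, src_changed, tag_release, tests_changed} — 17 facts.

17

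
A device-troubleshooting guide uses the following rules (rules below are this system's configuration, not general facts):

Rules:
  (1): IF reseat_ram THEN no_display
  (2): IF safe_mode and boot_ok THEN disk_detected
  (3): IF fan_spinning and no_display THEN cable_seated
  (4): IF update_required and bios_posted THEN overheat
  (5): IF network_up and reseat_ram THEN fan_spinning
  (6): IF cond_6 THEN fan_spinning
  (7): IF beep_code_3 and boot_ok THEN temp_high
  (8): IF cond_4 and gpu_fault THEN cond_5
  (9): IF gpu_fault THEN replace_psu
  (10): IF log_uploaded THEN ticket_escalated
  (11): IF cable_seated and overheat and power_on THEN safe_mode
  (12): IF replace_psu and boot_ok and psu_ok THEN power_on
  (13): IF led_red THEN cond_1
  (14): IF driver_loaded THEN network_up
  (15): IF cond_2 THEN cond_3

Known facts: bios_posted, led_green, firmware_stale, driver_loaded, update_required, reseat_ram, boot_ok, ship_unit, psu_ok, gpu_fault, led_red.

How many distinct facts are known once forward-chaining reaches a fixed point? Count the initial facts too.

[1] (1) [IF reseat_ram THEN no_display]; (4) [IF update_required and bios_posted THEN overheat]; (9) [IF gpu_fault THEN replace_psu]; (13) [IF led_red THEN cond_1]; (14) [IF driver_loaded THEN network_up]. ⇒ new: no_display, overheat, replace_psu, cond_1, network_up.
[2] (5) [IF network_up and reseat_ram THEN fan_spinning]; (12) [IF replace_psu and boot_ok and psu_ok THEN power_on]. ⇒ new: fan_spinning, power_on.
[3] (3) [IF fan_spinning and no_display THEN cable_seated]. ⇒ new: cable_seated.
[4] (11) [IF cable_seated and overheat and power_on THEN safe_mode]. ⇒ new: safe_mode.
[5] (2) [IF safe_mode and boot_ok THEN disk_detected]. ⇒ new: disk_detected.
Closure: {bios_posted, boot_ok, cable_seated, cond_1, disk_detected, driver_loaded, fan_spinning, firmware_stale, gpu_fault, led_green, led_red, network_up, no_display, overheat, power_on, psu_ok, replace_psu, reseat_ram, safe_mode, ship_unit, update_required} — 21 facts.

21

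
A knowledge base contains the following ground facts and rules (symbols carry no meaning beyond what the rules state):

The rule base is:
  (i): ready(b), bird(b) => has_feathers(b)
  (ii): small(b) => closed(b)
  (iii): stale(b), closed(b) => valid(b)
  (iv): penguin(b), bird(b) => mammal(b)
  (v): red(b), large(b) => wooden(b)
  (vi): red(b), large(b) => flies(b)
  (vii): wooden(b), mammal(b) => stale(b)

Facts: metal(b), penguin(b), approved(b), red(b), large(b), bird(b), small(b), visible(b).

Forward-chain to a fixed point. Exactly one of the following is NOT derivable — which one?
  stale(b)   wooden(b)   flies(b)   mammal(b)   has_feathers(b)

has_feathers(b)

Round 1: (ii) [small(b) => closed(b)]; (iv) [penguin(b), bird(b) => mammal(b)]; (v) [red(b), large(b) => wooden(b)]; (vi) [red(b), large(b) => flies(b)]. New: closed(b), mammal(b), wooden(b), flies(b).
Round 2: (vii) [wooden(b), mammal(b) => stale(b)]. New: stale(b).
Round 3: (iii) [stale(b), closed(b) => valid(b)]. New: valid(b).
Derived: mammal(b) (round 1), wooden(b) (round 1), flies(b) (round 1), stale(b) (round 2). has_feathers(b) never appears in any round.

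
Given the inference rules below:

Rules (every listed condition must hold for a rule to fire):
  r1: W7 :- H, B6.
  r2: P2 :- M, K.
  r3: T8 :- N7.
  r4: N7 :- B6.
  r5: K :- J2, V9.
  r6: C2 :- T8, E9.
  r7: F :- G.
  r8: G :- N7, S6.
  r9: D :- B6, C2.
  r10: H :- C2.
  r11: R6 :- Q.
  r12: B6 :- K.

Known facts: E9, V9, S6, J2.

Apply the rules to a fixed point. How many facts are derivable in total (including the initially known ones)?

14

Round 1: r5 [K :- J2, V9.]. New: K.
Round 2: r12 [B6 :- K.]. New: B6.
Round 3: r4 [N7 :- B6.]. New: N7.
Round 4: r3 [T8 :- N7.]; r8 [G :- N7, S6.]. New: T8, G.
Round 5: r6 [C2 :- T8, E9.]; r7 [F :- G.]. New: C2, F.
Round 6: r9 [D :- B6, C2.]; r10 [H :- C2.]. New: D, H.
Round 7: r1 [W7 :- H, B6.]. New: W7.
Closure: {B6, C2, D, E9, F, G, H, J2, K, N7, S6, T8, V9, W7} — 14 facts.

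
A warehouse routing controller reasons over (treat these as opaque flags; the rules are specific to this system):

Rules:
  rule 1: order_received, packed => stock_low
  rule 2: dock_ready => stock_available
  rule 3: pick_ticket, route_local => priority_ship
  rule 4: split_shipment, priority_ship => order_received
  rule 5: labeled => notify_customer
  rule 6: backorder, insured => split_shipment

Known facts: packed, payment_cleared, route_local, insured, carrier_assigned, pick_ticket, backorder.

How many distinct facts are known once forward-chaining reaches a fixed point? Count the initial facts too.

11

Round 1 — rule 3, rule 6, derive priority_ship, split_shipment.
Round 2 — rule 4, derive order_received.
Round 3 — rule 1, derive stock_low.
Closure: {backorder, carrier_assigned, insured, order_received, packed, payment_cleared, pick_ticket, priority_ship, route_local, split_shipment, stock_low} — 11 facts.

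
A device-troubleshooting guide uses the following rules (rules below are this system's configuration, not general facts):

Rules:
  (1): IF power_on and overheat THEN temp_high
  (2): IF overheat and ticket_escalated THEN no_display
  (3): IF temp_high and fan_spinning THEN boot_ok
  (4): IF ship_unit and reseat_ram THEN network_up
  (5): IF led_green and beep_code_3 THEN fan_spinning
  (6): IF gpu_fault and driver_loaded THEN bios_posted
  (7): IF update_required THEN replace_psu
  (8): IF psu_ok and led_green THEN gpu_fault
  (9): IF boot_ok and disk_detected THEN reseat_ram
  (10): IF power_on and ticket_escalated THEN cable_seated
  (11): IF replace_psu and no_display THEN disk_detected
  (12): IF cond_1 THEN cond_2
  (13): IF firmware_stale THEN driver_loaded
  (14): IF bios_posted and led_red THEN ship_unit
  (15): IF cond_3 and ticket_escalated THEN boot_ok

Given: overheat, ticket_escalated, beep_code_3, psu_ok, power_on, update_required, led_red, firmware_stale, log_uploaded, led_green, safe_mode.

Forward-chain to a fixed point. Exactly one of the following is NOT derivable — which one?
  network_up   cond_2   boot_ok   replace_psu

cond_2

Round 1: (1) [IF power_on and overheat THEN temp_high]; (2) [IF overheat and ticket_escalated THEN no_display]; (5) [IF led_green and beep_code_3 THEN fan_spinning]; (7) [IF update_required THEN replace_psu]; (8) [IF psu_ok and led_green THEN gpu_fault]; (10) [IF power_on and ticket_escalated THEN cable_seated]; (13) [IF firmware_stale THEN driver_loaded]. Adds temp_high, no_display, fan_spinning, replace_psu, gpu_fault, cable_seated, driver_loaded.
Round 2: (3) [IF temp_high and fan_spinning THEN boot_ok]; (6) [IF gpu_fault and driver_loaded THEN bios_posted]; (11) [IF replace_psu and no_display THEN disk_detected]. Adds boot_ok, bios_posted, disk_detected.
Round 3: (9) [IF boot_ok and disk_detected THEN reseat_ram]; (14) [IF bios_posted and led_red THEN ship_unit]. Adds reseat_ram, ship_unit.
Round 4: (4) [IF ship_unit and reseat_ram THEN network_up]. Adds network_up.
Derived: replace_psu (round 1), boot_ok (round 2), network_up (round 4). cond_2 never appears in any round.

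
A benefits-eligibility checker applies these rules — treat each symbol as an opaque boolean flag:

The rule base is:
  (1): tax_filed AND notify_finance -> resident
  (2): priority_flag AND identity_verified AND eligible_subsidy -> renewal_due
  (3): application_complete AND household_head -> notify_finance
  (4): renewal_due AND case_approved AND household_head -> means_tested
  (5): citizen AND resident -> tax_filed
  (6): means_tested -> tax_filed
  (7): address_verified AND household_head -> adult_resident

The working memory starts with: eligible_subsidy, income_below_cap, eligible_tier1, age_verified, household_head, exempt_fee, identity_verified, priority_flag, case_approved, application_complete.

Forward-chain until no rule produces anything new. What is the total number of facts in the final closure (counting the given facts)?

15

Round 1 — (2), (3), derive renewal_due, notify_finance.
Round 2 — (4), derive means_tested.
Round 3 — (6), derive tax_filed.
Round 4 — (1), derive resident.
Closure: {age_verified, application_complete, case_approved, eligible_subsidy, eligible_tier1, exempt_fee, household_head, identity_verified, income_below_cap, means_tested, notify_finance, priority_flag, renewal_due, resident, tax_filed} — 15 facts.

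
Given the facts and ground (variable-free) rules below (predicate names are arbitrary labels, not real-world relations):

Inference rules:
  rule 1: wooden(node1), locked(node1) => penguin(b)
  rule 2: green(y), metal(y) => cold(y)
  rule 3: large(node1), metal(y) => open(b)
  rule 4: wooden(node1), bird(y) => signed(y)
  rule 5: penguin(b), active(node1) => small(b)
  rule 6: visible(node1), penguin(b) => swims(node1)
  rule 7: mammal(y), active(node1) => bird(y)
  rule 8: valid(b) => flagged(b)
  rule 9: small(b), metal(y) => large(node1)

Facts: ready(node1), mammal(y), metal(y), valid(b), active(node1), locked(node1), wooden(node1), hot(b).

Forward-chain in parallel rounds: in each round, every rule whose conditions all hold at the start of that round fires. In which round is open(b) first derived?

4

Round 1 fires rule 1, rule 7, rule 8, giving penguin(b), bird(y), flagged(b).
Round 2 fires rule 4, rule 5, giving signed(y), small(b).
Round 3 fires rule 9, giving large(node1).
Round 4 fires rule 3, giving open(b).
open(b) first appears in round 4.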